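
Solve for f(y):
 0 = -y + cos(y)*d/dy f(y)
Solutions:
 f(y) = C1 + Integral(y/cos(y), y)


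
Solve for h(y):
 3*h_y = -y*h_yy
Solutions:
 h(y) = C1 + C2/y^2


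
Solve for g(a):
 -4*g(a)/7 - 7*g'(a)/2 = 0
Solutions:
 g(a) = C1*exp(-8*a/49)


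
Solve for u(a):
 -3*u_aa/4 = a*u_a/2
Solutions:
 u(a) = C1 + C2*erf(sqrt(3)*a/3)


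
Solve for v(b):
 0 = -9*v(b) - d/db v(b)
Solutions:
 v(b) = C1*exp(-9*b)


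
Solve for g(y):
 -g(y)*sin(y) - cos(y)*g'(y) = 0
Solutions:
 g(y) = C1*cos(y)


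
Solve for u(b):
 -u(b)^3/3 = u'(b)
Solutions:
 u(b) = -sqrt(6)*sqrt(-1/(C1 - b))/2
 u(b) = sqrt(6)*sqrt(-1/(C1 - b))/2


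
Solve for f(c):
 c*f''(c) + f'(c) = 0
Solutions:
 f(c) = C1 + C2*log(c)


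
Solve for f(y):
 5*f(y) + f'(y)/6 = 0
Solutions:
 f(y) = C1*exp(-30*y)


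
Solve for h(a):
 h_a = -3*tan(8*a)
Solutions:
 h(a) = C1 + 3*log(cos(8*a))/8


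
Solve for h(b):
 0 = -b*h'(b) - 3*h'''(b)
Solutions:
 h(b) = C1 + Integral(C2*airyai(-3^(2/3)*b/3) + C3*airybi(-3^(2/3)*b/3), b)


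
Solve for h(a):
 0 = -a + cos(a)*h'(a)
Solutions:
 h(a) = C1 + Integral(a/cos(a), a)


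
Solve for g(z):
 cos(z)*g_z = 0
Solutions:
 g(z) = C1


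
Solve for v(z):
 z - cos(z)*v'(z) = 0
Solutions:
 v(z) = C1 + Integral(z/cos(z), z)


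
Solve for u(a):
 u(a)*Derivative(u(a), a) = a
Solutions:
 u(a) = -sqrt(C1 + a^2)
 u(a) = sqrt(C1 + a^2)


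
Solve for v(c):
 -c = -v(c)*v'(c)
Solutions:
 v(c) = -sqrt(C1 + c^2)
 v(c) = sqrt(C1 + c^2)


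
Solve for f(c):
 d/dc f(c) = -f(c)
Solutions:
 f(c) = C1*exp(-c)


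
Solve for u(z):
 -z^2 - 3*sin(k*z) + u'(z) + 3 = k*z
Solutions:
 u(z) = C1 + k*z^2/2 + z^3/3 - 3*z - 3*cos(k*z)/k


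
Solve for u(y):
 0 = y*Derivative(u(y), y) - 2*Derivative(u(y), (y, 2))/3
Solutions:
 u(y) = C1 + C2*erfi(sqrt(3)*y/2)


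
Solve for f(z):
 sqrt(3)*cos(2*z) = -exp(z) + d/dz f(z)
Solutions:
 f(z) = C1 + exp(z) + sqrt(3)*sin(2*z)/2


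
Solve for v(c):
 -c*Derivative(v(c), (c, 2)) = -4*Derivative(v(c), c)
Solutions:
 v(c) = C1 + C2*c^5


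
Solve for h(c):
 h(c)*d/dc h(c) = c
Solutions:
 h(c) = -sqrt(C1 + c^2)
 h(c) = sqrt(C1 + c^2)


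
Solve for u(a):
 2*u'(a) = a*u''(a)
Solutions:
 u(a) = C1 + C2*a^3


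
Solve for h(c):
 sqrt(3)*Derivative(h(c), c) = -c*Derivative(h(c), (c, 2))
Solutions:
 h(c) = C1 + C2*c^(1 - sqrt(3))


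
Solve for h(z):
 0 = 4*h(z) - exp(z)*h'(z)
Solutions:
 h(z) = C1*exp(-4*exp(-z))


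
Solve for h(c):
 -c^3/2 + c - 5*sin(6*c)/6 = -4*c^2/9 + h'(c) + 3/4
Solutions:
 h(c) = C1 - c^4/8 + 4*c^3/27 + c^2/2 - 3*c/4 + 5*cos(6*c)/36


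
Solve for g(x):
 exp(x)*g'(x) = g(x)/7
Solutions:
 g(x) = C1*exp(-exp(-x)/7)


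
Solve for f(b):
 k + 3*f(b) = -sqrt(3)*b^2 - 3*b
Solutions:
 f(b) = -sqrt(3)*b^2/3 - b - k/3


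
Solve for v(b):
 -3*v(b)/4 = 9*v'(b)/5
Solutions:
 v(b) = C1*exp(-5*b/12)


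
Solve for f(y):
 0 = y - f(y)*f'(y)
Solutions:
 f(y) = -sqrt(C1 + y^2)
 f(y) = sqrt(C1 + y^2)


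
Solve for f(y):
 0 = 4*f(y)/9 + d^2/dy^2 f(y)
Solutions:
 f(y) = C1*sin(2*y/3) + C2*cos(2*y/3)


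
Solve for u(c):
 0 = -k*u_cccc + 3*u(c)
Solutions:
 u(c) = C1*exp(-3^(1/4)*c*(1/k)^(1/4)) + C2*exp(3^(1/4)*c*(1/k)^(1/4)) + C3*exp(-3^(1/4)*I*c*(1/k)^(1/4)) + C4*exp(3^(1/4)*I*c*(1/k)^(1/4))


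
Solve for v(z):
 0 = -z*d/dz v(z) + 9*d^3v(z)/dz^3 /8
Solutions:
 v(z) = C1 + Integral(C2*airyai(2*3^(1/3)*z/3) + C3*airybi(2*3^(1/3)*z/3), z)


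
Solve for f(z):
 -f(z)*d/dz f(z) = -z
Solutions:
 f(z) = -sqrt(C1 + z^2)
 f(z) = sqrt(C1 + z^2)


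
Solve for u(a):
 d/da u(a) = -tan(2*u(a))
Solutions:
 u(a) = -asin(C1*exp(-2*a))/2 + pi/2
 u(a) = asin(C1*exp(-2*a))/2


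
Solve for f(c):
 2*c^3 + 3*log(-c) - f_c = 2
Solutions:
 f(c) = C1 + c^4/2 + 3*c*log(-c) - 5*c


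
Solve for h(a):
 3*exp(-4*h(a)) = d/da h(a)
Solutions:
 h(a) = log(-I*(C1 + 12*a)^(1/4))
 h(a) = log(I*(C1 + 12*a)^(1/4))
 h(a) = log(-(C1 + 12*a)^(1/4))
 h(a) = log(C1 + 12*a)/4


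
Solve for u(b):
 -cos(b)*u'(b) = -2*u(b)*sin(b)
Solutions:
 u(b) = C1/cos(b)^2


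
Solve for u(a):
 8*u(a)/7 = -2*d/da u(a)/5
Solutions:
 u(a) = C1*exp(-20*a/7)


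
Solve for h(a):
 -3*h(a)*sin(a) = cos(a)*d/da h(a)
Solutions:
 h(a) = C1*cos(a)^3


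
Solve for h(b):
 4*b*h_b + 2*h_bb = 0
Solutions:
 h(b) = C1 + C2*erf(b)


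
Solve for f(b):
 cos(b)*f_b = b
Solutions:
 f(b) = C1 + Integral(b/cos(b), b)


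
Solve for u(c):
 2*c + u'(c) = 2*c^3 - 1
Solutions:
 u(c) = C1 + c^4/2 - c^2 - c


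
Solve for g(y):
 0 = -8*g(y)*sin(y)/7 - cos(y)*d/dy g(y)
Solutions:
 g(y) = C1*cos(y)^(8/7)


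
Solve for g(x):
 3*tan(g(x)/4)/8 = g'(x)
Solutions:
 g(x) = -4*asin(C1*exp(3*x/32)) + 4*pi
 g(x) = 4*asin(C1*exp(3*x/32))


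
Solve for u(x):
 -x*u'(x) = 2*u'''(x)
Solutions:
 u(x) = C1 + Integral(C2*airyai(-2^(2/3)*x/2) + C3*airybi(-2^(2/3)*x/2), x)


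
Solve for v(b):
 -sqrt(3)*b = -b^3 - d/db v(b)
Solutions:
 v(b) = C1 - b^4/4 + sqrt(3)*b^2/2


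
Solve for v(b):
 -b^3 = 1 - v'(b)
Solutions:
 v(b) = C1 + b^4/4 + b


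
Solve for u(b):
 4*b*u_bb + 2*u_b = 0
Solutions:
 u(b) = C1 + C2*sqrt(b)


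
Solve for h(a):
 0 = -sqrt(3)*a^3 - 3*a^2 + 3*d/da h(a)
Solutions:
 h(a) = C1 + sqrt(3)*a^4/12 + a^3/3


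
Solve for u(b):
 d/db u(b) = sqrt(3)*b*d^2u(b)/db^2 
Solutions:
 u(b) = C1 + C2*b^(sqrt(3)/3 + 1)


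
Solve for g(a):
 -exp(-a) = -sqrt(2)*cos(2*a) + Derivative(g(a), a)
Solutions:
 g(a) = C1 + sqrt(2)*sin(2*a)/2 + exp(-a)


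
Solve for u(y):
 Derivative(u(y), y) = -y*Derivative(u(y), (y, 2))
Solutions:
 u(y) = C1 + C2*log(y)


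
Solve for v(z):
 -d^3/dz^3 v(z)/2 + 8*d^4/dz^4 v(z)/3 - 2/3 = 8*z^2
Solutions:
 v(z) = C1 + C2*z + C3*z^2 + C4*exp(3*z/16) - 4*z^5/15 - 64*z^4/9 - 4102*z^3/27


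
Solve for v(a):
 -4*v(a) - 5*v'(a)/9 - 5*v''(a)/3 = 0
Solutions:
 v(a) = (C1*sin(sqrt(2135)*a/30) + C2*cos(sqrt(2135)*a/30))*exp(-a/6)


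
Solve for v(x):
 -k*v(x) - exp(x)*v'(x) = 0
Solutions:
 v(x) = C1*exp(k*exp(-x))


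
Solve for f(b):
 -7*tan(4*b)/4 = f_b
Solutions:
 f(b) = C1 + 7*log(cos(4*b))/16


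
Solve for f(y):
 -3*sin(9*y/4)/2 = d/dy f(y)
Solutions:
 f(y) = C1 + 2*cos(9*y/4)/3


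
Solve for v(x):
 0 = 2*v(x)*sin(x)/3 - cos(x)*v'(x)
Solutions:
 v(x) = C1/cos(x)^(2/3)


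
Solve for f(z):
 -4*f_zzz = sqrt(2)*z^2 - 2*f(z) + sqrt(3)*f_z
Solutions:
 f(z) = C1*exp(-z*(-3^(5/6)/(6 + sqrt(sqrt(3) + 36))^(1/3) + 3^(2/3)*(6 + sqrt(sqrt(3) + 36))^(1/3))/12)*sin(z*(3^(1/3)/(6 + sqrt(sqrt(3) + 36))^(1/3) + 3^(1/6)*(6 + sqrt(sqrt(3) + 36))^(1/3))/4) + C2*exp(-z*(-3^(5/6)/(6 + sqrt(sqrt(3) + 36))^(1/3) + 3^(2/3)*(6 + sqrt(sqrt(3) + 36))^(1/3))/12)*cos(z*(3^(1/3)/(6 + sqrt(sqrt(3) + 36))^(1/3) + 3^(1/6)*(6 + sqrt(sqrt(3) + 36))^(1/3))/4) + C3*exp(z*(-3^(5/6)/(6 + sqrt(sqrt(3) + 36))^(1/3) + 3^(2/3)*(6 + sqrt(sqrt(3) + 36))^(1/3))/6) + sqrt(2)*z^2/2 + sqrt(6)*z/2 + 3*sqrt(2)/4


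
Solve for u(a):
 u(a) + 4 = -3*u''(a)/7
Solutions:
 u(a) = C1*sin(sqrt(21)*a/3) + C2*cos(sqrt(21)*a/3) - 4


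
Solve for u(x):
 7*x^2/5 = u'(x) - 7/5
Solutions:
 u(x) = C1 + 7*x^3/15 + 7*x/5


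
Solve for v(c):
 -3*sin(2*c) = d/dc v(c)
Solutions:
 v(c) = C1 + 3*cos(2*c)/2


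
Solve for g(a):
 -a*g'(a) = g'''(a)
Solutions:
 g(a) = C1 + Integral(C2*airyai(-a) + C3*airybi(-a), a)


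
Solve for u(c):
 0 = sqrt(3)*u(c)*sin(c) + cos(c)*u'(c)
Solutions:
 u(c) = C1*cos(c)^(sqrt(3))


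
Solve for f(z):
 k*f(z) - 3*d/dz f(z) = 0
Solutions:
 f(z) = C1*exp(k*z/3)


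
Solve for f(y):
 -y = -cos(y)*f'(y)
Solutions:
 f(y) = C1 + Integral(y/cos(y), y)


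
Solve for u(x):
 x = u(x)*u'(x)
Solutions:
 u(x) = -sqrt(C1 + x^2)
 u(x) = sqrt(C1 + x^2)


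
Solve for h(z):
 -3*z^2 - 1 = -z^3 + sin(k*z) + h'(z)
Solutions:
 h(z) = C1 + z^4/4 - z^3 - z + cos(k*z)/k


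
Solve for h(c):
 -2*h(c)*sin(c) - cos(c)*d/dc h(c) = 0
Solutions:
 h(c) = C1*cos(c)^2


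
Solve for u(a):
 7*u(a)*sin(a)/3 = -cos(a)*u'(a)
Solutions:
 u(a) = C1*cos(a)^(7/3)


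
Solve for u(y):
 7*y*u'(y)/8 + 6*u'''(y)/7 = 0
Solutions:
 u(y) = C1 + Integral(C2*airyai(-42^(2/3)*y/12) + C3*airybi(-42^(2/3)*y/12), y)


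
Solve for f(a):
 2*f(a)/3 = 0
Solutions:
 f(a) = 0


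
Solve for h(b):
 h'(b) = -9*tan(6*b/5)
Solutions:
 h(b) = C1 + 15*log(cos(6*b/5))/2


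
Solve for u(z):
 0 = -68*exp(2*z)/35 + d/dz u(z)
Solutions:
 u(z) = C1 + 34*exp(2*z)/35


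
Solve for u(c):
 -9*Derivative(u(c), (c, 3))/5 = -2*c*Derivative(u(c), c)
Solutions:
 u(c) = C1 + Integral(C2*airyai(30^(1/3)*c/3) + C3*airybi(30^(1/3)*c/3), c)


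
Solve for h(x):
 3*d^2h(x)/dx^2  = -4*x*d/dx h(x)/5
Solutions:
 h(x) = C1 + C2*erf(sqrt(30)*x/15)


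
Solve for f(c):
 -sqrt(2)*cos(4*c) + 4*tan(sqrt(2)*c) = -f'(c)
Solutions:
 f(c) = C1 + 2*sqrt(2)*log(cos(sqrt(2)*c)) + sqrt(2)*sin(4*c)/4


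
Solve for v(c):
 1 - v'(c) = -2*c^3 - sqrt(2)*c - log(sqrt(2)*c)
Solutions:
 v(c) = C1 + c^4/2 + sqrt(2)*c^2/2 + c*log(c) + c*log(2)/2


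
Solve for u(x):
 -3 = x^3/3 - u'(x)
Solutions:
 u(x) = C1 + x^4/12 + 3*x


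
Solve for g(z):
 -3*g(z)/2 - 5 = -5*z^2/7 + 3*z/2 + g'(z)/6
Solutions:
 g(z) = C1*exp(-9*z) + 10*z^2/21 - 209*z/189 - 5461/1701


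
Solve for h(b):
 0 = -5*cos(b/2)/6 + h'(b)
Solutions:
 h(b) = C1 + 5*sin(b/2)/3


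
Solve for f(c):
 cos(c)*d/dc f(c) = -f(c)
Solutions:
 f(c) = C1*sqrt(sin(c) - 1)/sqrt(sin(c) + 1)


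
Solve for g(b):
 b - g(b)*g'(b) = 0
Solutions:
 g(b) = -sqrt(C1 + b^2)
 g(b) = sqrt(C1 + b^2)


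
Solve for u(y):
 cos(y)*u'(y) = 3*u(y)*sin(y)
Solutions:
 u(y) = C1/cos(y)^3


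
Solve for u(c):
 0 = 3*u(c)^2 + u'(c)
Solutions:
 u(c) = 1/(C1 + 3*c)


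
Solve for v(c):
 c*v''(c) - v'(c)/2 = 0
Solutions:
 v(c) = C1 + C2*c^(3/2)


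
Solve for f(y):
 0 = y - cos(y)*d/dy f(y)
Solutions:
 f(y) = C1 + Integral(y/cos(y), y)


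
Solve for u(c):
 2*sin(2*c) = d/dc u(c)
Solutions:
 u(c) = C1 - cos(2*c)


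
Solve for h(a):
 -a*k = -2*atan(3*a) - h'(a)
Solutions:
 h(a) = C1 + a^2*k/2 - 2*a*atan(3*a) + log(9*a^2 + 1)/3


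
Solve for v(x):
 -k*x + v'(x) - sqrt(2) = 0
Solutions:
 v(x) = C1 + k*x^2/2 + sqrt(2)*x


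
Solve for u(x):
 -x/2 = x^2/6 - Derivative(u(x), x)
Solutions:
 u(x) = C1 + x^3/18 + x^2/4


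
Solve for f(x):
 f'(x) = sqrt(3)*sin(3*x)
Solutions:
 f(x) = C1 - sqrt(3)*cos(3*x)/3


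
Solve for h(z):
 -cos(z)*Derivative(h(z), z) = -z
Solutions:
 h(z) = C1 + Integral(z/cos(z), z)


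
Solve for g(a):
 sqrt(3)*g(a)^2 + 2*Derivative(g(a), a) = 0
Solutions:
 g(a) = 2/(C1 + sqrt(3)*a)


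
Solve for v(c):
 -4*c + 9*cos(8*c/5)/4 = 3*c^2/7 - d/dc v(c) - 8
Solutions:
 v(c) = C1 + c^3/7 + 2*c^2 - 8*c - 45*sin(8*c/5)/32


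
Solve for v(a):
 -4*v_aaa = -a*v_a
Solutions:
 v(a) = C1 + Integral(C2*airyai(2^(1/3)*a/2) + C3*airybi(2^(1/3)*a/2), a)


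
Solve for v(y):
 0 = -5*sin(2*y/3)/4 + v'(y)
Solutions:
 v(y) = C1 - 15*cos(2*y/3)/8


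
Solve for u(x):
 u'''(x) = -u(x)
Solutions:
 u(x) = C3*exp(-x) + (C1*sin(sqrt(3)*x/2) + C2*cos(sqrt(3)*x/2))*exp(x/2)


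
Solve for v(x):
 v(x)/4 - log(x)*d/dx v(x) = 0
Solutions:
 v(x) = C1*exp(li(x)/4)


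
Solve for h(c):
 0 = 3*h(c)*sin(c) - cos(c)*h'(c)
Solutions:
 h(c) = C1/cos(c)^3


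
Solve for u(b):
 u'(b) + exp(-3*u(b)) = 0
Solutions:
 u(b) = log(C1 - 3*b)/3
 u(b) = log((-3^(1/3) - 3^(5/6)*I)*(C1 - b)^(1/3)/2)
 u(b) = log((-3^(1/3) + 3^(5/6)*I)*(C1 - b)^(1/3)/2)


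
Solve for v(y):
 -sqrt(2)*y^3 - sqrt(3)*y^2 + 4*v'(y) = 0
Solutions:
 v(y) = C1 + sqrt(2)*y^4/16 + sqrt(3)*y^3/12


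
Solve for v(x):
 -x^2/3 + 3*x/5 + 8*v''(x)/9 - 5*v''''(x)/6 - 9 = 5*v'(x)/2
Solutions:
 v(x) = C1 + C2*exp(x*(32*50^(1/3)/(sqrt(4018705) + 2025)^(1/3) + 20^(1/3)*(sqrt(4018705) + 2025)^(1/3))/60)*sin(sqrt(3)*x*(-20^(1/3)*(sqrt(4018705) + 2025)^(1/3) + 32*50^(1/3)/(sqrt(4018705) + 2025)^(1/3))/60) + C3*exp(x*(32*50^(1/3)/(sqrt(4018705) + 2025)^(1/3) + 20^(1/3)*(sqrt(4018705) + 2025)^(1/3))/60)*cos(sqrt(3)*x*(-20^(1/3)*(sqrt(4018705) + 2025)^(1/3) + 32*50^(1/3)/(sqrt(4018705) + 2025)^(1/3))/60) + C4*exp(-x*(32*50^(1/3)/(sqrt(4018705) + 2025)^(1/3) + 20^(1/3)*(sqrt(4018705) + 2025)^(1/3))/30) - 2*x^3/45 + 49*x^2/675 - 107782*x/30375


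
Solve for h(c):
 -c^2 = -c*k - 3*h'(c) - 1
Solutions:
 h(c) = C1 + c^3/9 - c^2*k/6 - c/3


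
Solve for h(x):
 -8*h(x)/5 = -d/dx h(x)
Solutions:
 h(x) = C1*exp(8*x/5)


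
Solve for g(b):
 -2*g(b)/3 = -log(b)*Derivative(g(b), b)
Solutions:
 g(b) = C1*exp(2*li(b)/3)


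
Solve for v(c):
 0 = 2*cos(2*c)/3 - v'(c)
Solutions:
 v(c) = C1 + sin(2*c)/3


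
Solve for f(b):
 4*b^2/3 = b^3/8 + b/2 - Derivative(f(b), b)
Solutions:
 f(b) = C1 + b^4/32 - 4*b^3/9 + b^2/4


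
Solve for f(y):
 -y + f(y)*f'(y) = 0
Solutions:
 f(y) = -sqrt(C1 + y^2)
 f(y) = sqrt(C1 + y^2)


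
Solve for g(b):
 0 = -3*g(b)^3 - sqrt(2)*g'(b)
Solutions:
 g(b) = -sqrt(-1/(C1 - 3*sqrt(2)*b))
 g(b) = sqrt(-1/(C1 - 3*sqrt(2)*b))


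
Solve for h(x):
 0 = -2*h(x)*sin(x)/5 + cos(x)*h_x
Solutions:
 h(x) = C1/cos(x)^(2/5)


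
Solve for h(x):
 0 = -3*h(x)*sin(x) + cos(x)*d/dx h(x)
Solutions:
 h(x) = C1/cos(x)^3


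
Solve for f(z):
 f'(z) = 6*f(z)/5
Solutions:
 f(z) = C1*exp(6*z/5)


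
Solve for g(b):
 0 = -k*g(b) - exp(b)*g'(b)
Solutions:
 g(b) = C1*exp(k*exp(-b))


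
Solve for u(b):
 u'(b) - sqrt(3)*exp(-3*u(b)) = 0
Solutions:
 u(b) = log(C1 + 3*sqrt(3)*b)/3
 u(b) = log((-3^(1/3) - 3^(5/6)*I)*(C1 + sqrt(3)*b)^(1/3)/2)
 u(b) = log((-3^(1/3) + 3^(5/6)*I)*(C1 + sqrt(3)*b)^(1/3)/2)


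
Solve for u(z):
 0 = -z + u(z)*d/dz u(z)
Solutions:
 u(z) = -sqrt(C1 + z^2)
 u(z) = sqrt(C1 + z^2)


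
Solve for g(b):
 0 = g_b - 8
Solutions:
 g(b) = C1 + 8*b


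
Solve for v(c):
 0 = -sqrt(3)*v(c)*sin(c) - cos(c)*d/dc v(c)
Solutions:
 v(c) = C1*cos(c)^(sqrt(3))


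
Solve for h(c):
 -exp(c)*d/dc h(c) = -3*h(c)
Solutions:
 h(c) = C1*exp(-3*exp(-c))


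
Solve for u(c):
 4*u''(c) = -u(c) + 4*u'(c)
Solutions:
 u(c) = (C1 + C2*c)*exp(c/2)


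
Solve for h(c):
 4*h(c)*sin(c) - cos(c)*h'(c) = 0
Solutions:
 h(c) = C1/cos(c)^4


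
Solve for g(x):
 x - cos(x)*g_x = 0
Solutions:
 g(x) = C1 + Integral(x/cos(x), x)


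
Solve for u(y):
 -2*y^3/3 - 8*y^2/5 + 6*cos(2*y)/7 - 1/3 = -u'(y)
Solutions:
 u(y) = C1 + y^4/6 + 8*y^3/15 + y/3 - 3*sin(2*y)/7


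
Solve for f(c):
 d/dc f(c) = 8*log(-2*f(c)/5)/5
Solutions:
 -5*Integral(1/(log(-_y) - log(5) + log(2)), (_y, f(c)))/8 = C1 - c


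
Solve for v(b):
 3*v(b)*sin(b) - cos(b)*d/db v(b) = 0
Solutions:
 v(b) = C1/cos(b)^3


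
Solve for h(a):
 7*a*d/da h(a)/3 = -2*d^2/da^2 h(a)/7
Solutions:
 h(a) = C1 + C2*erf(7*sqrt(3)*a/6)


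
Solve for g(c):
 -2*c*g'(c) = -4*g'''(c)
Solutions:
 g(c) = C1 + Integral(C2*airyai(2^(2/3)*c/2) + C3*airybi(2^(2/3)*c/2), c)


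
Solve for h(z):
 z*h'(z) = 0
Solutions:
 h(z) = C1


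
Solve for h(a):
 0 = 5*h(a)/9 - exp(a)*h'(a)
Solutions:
 h(a) = C1*exp(-5*exp(-a)/9)


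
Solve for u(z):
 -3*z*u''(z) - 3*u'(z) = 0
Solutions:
 u(z) = C1 + C2*log(z)


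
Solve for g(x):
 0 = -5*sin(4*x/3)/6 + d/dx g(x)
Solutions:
 g(x) = C1 - 5*cos(4*x/3)/8


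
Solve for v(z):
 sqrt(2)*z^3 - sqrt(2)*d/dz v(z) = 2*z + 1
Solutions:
 v(z) = C1 + z^4/4 - sqrt(2)*z^2/2 - sqrt(2)*z/2


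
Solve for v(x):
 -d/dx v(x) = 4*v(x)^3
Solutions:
 v(x) = -sqrt(2)*sqrt(-1/(C1 - 4*x))/2
 v(x) = sqrt(2)*sqrt(-1/(C1 - 4*x))/2


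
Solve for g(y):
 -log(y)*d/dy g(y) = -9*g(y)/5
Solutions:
 g(y) = C1*exp(9*li(y)/5)


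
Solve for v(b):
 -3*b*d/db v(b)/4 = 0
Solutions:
 v(b) = C1


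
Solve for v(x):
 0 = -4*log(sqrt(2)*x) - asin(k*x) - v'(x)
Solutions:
 v(x) = C1 - 4*x*log(x) - 2*x*log(2) + 4*x - Piecewise((x*asin(k*x) + sqrt(-k^2*x^2 + 1)/k, Ne(k, 0)), (0, True))


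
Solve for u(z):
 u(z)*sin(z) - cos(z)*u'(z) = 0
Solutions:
 u(z) = C1/cos(z)


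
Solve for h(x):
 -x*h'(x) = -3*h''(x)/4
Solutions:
 h(x) = C1 + C2*erfi(sqrt(6)*x/3)


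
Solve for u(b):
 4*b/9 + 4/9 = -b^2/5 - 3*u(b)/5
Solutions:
 u(b) = -b^2/3 - 20*b/27 - 20/27


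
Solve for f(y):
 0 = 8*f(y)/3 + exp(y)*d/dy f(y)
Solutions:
 f(y) = C1*exp(8*exp(-y)/3)


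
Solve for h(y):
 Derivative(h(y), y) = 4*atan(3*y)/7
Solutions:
 h(y) = C1 + 4*y*atan(3*y)/7 - 2*log(9*y^2 + 1)/21


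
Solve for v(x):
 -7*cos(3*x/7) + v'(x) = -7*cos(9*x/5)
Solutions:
 v(x) = C1 + 49*sin(3*x/7)/3 - 35*sin(9*x/5)/9


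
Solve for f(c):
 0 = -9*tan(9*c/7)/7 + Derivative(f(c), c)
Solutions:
 f(c) = C1 - log(cos(9*c/7))


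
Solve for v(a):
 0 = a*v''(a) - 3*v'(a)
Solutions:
 v(a) = C1 + C2*a^4


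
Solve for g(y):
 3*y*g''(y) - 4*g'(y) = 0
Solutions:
 g(y) = C1 + C2*y^(7/3)


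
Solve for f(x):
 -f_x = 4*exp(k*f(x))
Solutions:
 f(x) = Piecewise((log(1/(C1*k + 4*k*x))/k, Ne(k, 0)), (nan, True))
 f(x) = Piecewise((C1 - 4*x, Eq(k, 0)), (nan, True))


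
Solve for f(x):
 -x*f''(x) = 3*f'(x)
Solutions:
 f(x) = C1 + C2/x^2


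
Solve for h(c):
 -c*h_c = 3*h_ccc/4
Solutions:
 h(c) = C1 + Integral(C2*airyai(-6^(2/3)*c/3) + C3*airybi(-6^(2/3)*c/3), c)


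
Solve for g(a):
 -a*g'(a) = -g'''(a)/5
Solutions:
 g(a) = C1 + Integral(C2*airyai(5^(1/3)*a) + C3*airybi(5^(1/3)*a), a)


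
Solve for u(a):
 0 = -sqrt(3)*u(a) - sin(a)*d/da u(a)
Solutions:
 u(a) = C1*(cos(a) + 1)^(sqrt(3)/2)/(cos(a) - 1)^(sqrt(3)/2)


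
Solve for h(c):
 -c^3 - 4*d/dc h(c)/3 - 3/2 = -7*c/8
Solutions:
 h(c) = C1 - 3*c^4/16 + 21*c^2/64 - 9*c/8


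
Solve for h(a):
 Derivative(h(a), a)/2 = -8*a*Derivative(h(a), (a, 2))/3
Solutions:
 h(a) = C1 + C2*a^(13/16)


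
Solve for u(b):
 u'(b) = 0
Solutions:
 u(b) = C1


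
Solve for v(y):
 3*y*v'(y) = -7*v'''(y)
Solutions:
 v(y) = C1 + Integral(C2*airyai(-3^(1/3)*7^(2/3)*y/7) + C3*airybi(-3^(1/3)*7^(2/3)*y/7), y)


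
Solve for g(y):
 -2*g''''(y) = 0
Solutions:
 g(y) = C1 + C2*y + C3*y^2 + C4*y^3


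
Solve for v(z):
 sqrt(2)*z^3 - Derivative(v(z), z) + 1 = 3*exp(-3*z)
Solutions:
 v(z) = C1 + sqrt(2)*z^4/4 + z + exp(-3*z)


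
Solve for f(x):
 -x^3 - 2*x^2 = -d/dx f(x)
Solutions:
 f(x) = C1 + x^4/4 + 2*x^3/3


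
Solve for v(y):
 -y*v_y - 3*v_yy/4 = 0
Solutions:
 v(y) = C1 + C2*erf(sqrt(6)*y/3)


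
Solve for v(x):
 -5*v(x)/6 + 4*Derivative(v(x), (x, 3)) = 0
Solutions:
 v(x) = C3*exp(3^(2/3)*5^(1/3)*x/6) + (C1*sin(3^(1/6)*5^(1/3)*x/4) + C2*cos(3^(1/6)*5^(1/3)*x/4))*exp(-3^(2/3)*5^(1/3)*x/12)


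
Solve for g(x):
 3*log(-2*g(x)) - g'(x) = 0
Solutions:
 -Integral(1/(log(-_y) + log(2)), (_y, g(x)))/3 = C1 - x


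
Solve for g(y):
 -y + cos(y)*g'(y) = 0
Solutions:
 g(y) = C1 + Integral(y/cos(y), y)


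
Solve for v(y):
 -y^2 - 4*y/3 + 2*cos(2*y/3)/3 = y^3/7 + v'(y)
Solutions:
 v(y) = C1 - y^4/28 - y^3/3 - 2*y^2/3 + sin(2*y/3)


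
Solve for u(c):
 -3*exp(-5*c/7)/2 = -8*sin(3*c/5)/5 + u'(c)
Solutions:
 u(c) = C1 - 8*cos(3*c/5)/3 + 21*exp(-5*c/7)/10


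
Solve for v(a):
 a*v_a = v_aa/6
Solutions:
 v(a) = C1 + C2*erfi(sqrt(3)*a)


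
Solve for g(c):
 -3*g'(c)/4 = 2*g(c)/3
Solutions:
 g(c) = C1*exp(-8*c/9)


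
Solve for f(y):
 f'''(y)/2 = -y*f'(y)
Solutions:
 f(y) = C1 + Integral(C2*airyai(-2^(1/3)*y) + C3*airybi(-2^(1/3)*y), y)


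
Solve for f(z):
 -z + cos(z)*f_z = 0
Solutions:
 f(z) = C1 + Integral(z/cos(z), z)


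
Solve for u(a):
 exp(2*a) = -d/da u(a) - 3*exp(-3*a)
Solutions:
 u(a) = C1 - exp(2*a)/2 + exp(-3*a)


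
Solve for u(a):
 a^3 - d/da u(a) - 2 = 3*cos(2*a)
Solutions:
 u(a) = C1 + a^4/4 - 2*a - 3*sin(2*a)/2


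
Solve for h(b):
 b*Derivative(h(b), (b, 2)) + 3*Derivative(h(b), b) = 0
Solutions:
 h(b) = C1 + C2/b^2


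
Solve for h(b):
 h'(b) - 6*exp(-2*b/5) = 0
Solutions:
 h(b) = C1 - 15*exp(-2*b/5)


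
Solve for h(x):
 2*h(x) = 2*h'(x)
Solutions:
 h(x) = C1*exp(x)


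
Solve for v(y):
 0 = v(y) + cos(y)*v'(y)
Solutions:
 v(y) = C1*sqrt(sin(y) - 1)/sqrt(sin(y) + 1)


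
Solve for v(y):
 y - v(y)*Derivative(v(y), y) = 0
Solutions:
 v(y) = -sqrt(C1 + y^2)
 v(y) = sqrt(C1 + y^2)


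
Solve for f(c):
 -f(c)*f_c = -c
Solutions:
 f(c) = -sqrt(C1 + c^2)
 f(c) = sqrt(C1 + c^2)


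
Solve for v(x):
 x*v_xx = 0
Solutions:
 v(x) = C1 + C2*x


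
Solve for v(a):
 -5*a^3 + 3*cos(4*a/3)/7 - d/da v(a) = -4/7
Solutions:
 v(a) = C1 - 5*a^4/4 + 4*a/7 + 9*sin(4*a/3)/28


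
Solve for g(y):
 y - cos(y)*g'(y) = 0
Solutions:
 g(y) = C1 + Integral(y/cos(y), y)


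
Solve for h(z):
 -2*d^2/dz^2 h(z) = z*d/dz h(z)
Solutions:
 h(z) = C1 + C2*erf(z/2)


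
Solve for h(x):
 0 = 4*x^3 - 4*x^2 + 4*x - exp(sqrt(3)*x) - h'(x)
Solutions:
 h(x) = C1 + x^4 - 4*x^3/3 + 2*x^2 - sqrt(3)*exp(sqrt(3)*x)/3


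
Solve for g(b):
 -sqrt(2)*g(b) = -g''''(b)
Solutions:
 g(b) = C1*exp(-2^(1/8)*b) + C2*exp(2^(1/8)*b) + C3*sin(2^(1/8)*b) + C4*cos(2^(1/8)*b)


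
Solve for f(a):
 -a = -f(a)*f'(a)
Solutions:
 f(a) = -sqrt(C1 + a^2)
 f(a) = sqrt(C1 + a^2)


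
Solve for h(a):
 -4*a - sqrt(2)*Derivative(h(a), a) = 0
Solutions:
 h(a) = C1 - sqrt(2)*a^2


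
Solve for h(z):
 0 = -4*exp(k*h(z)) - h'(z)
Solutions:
 h(z) = Piecewise((log(1/(C1*k + 4*k*z))/k, Ne(k, 0)), (nan, True))
 h(z) = Piecewise((C1 - 4*z, Eq(k, 0)), (nan, True))


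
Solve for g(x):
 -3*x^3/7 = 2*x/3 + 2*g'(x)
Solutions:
 g(x) = C1 - 3*x^4/56 - x^2/6


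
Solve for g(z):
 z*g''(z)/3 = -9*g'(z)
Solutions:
 g(z) = C1 + C2/z^26


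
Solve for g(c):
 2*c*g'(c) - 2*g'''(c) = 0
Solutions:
 g(c) = C1 + Integral(C2*airyai(c) + C3*airybi(c), c)


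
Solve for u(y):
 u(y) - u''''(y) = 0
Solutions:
 u(y) = C1*exp(-y) + C2*exp(y) + C3*sin(y) + C4*cos(y)


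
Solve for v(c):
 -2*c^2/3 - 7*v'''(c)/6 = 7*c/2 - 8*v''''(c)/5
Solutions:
 v(c) = C1 + C2*c + C3*c^2 + C4*exp(35*c/48) - c^5/105 - 373*c^4/1960 - 8952*c^3/8575


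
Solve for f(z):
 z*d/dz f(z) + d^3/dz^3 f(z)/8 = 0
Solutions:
 f(z) = C1 + Integral(C2*airyai(-2*z) + C3*airybi(-2*z), z)


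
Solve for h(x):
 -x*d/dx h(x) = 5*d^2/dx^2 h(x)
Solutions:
 h(x) = C1 + C2*erf(sqrt(10)*x/10)


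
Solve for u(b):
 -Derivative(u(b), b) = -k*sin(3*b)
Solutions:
 u(b) = C1 - k*cos(3*b)/3


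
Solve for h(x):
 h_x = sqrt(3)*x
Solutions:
 h(x) = C1 + sqrt(3)*x^2/2


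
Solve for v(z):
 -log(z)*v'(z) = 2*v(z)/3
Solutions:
 v(z) = C1*exp(-2*li(z)/3)


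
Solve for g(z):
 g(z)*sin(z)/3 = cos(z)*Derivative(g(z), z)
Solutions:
 g(z) = C1/cos(z)^(1/3)


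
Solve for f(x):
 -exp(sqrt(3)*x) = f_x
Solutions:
 f(x) = C1 - sqrt(3)*exp(sqrt(3)*x)/3


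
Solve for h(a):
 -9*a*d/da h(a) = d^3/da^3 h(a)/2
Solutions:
 h(a) = C1 + Integral(C2*airyai(-18^(1/3)*a) + C3*airybi(-18^(1/3)*a), a)


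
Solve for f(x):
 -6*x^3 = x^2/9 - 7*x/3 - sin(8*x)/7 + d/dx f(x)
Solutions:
 f(x) = C1 - 3*x^4/2 - x^3/27 + 7*x^2/6 - cos(8*x)/56


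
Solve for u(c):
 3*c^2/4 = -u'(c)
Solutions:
 u(c) = C1 - c^3/4


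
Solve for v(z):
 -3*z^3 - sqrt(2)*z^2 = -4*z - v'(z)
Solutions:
 v(z) = C1 + 3*z^4/4 + sqrt(2)*z^3/3 - 2*z^2


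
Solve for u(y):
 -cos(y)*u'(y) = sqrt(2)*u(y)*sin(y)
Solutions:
 u(y) = C1*cos(y)^(sqrt(2))


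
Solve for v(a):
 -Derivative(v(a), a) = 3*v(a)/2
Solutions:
 v(a) = C1*exp(-3*a/2)


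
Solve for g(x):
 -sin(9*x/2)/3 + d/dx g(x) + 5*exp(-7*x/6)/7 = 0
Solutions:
 g(x) = C1 - 2*cos(9*x/2)/27 + 30*exp(-7*x/6)/49


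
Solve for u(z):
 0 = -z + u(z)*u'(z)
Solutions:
 u(z) = -sqrt(C1 + z^2)
 u(z) = sqrt(C1 + z^2)


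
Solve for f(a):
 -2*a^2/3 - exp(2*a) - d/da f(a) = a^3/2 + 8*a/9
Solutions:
 f(a) = C1 - a^4/8 - 2*a^3/9 - 4*a^2/9 - exp(2*a)/2


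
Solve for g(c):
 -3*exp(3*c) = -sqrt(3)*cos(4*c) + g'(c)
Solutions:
 g(c) = C1 - exp(3*c) + sqrt(3)*sin(4*c)/4


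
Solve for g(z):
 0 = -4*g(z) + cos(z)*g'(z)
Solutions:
 g(z) = C1*(sin(z)^2 + 2*sin(z) + 1)/(sin(z)^2 - 2*sin(z) + 1)


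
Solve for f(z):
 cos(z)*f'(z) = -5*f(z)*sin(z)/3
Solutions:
 f(z) = C1*cos(z)^(5/3)


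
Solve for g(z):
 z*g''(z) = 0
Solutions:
 g(z) = C1 + C2*z


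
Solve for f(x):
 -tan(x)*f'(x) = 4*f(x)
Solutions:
 f(x) = C1/sin(x)^4


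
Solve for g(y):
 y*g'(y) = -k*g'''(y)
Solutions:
 g(y) = C1 + Integral(C2*airyai(y*(-1/k)^(1/3)) + C3*airybi(y*(-1/k)^(1/3)), y)


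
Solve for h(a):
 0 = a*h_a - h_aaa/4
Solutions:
 h(a) = C1 + Integral(C2*airyai(2^(2/3)*a) + C3*airybi(2^(2/3)*a), a)


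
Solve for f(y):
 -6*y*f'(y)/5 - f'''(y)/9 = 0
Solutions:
 f(y) = C1 + Integral(C2*airyai(-3*2^(1/3)*5^(2/3)*y/5) + C3*airybi(-3*2^(1/3)*5^(2/3)*y/5), y)


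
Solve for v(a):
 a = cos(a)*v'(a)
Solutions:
 v(a) = C1 + Integral(a/cos(a), a)


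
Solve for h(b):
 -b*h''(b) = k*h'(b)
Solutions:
 h(b) = C1 + b^(1 - re(k))*(C2*sin(log(b)*Abs(im(k))) + C3*cos(log(b)*im(k)))


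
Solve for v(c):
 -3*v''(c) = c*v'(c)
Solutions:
 v(c) = C1 + C2*erf(sqrt(6)*c/6)


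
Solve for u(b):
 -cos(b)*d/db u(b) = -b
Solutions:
 u(b) = C1 + Integral(b/cos(b), b)


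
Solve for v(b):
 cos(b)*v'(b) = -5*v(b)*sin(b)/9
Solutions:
 v(b) = C1*cos(b)^(5/9)


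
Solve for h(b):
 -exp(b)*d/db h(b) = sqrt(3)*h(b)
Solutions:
 h(b) = C1*exp(sqrt(3)*exp(-b))


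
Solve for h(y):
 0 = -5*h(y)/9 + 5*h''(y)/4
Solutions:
 h(y) = C1*exp(-2*y/3) + C2*exp(2*y/3)


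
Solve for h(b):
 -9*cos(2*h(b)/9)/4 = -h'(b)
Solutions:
 -9*b/4 - 9*log(sin(2*h(b)/9) - 1)/4 + 9*log(sin(2*h(b)/9) + 1)/4 = C1


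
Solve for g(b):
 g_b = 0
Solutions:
 g(b) = C1


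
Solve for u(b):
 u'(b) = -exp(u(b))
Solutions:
 u(b) = log(1/(C1 + b))


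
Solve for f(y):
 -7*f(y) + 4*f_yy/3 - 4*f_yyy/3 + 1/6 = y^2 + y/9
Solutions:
 f(y) = C1*exp(y*(4/(9*sqrt(3857) + 559)^(1/3) + 4 + (9*sqrt(3857) + 559)^(1/3))/12)*sin(sqrt(3)*y*(-(9*sqrt(3857) + 559)^(1/3) + 4/(9*sqrt(3857) + 559)^(1/3))/12) + C2*exp(y*(4/(9*sqrt(3857) + 559)^(1/3) + 4 + (9*sqrt(3857) + 559)^(1/3))/12)*cos(sqrt(3)*y*(-(9*sqrt(3857) + 559)^(1/3) + 4/(9*sqrt(3857) + 559)^(1/3))/12) + C3*exp(y*(-(9*sqrt(3857) + 559)^(1/3) - 4/(9*sqrt(3857) + 559)^(1/3) + 2)/6) - y^2/7 - y/63 - 3/98


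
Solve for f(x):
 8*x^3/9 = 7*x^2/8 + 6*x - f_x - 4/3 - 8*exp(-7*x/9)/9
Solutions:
 f(x) = C1 - 2*x^4/9 + 7*x^3/24 + 3*x^2 - 4*x/3 + 8*exp(-7*x/9)/7


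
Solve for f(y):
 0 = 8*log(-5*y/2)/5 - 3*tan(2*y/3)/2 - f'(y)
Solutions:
 f(y) = C1 + 8*y*log(-y)/5 - 8*y/5 - 8*y*log(2)/5 + 8*y*log(5)/5 + 9*log(cos(2*y/3))/4


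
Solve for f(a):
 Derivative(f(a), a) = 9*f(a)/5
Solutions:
 f(a) = C1*exp(9*a/5)


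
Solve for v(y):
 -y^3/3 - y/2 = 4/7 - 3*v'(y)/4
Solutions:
 v(y) = C1 + y^4/9 + y^2/3 + 16*y/21


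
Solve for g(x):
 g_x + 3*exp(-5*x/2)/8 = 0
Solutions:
 g(x) = C1 + 3*exp(-5*x/2)/20


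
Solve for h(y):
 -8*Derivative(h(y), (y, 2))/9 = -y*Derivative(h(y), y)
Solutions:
 h(y) = C1 + C2*erfi(3*y/4)


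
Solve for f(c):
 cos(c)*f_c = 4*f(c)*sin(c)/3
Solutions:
 f(c) = C1/cos(c)^(4/3)


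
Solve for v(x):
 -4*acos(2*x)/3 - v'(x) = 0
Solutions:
 v(x) = C1 - 4*x*acos(2*x)/3 + 2*sqrt(1 - 4*x^2)/3


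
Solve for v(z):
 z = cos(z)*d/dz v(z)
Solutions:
 v(z) = C1 + Integral(z/cos(z), z)


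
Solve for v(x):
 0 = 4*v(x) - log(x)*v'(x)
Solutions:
 v(x) = C1*exp(4*li(x))


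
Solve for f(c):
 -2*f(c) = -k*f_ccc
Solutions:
 f(c) = C1*exp(2^(1/3)*c*(1/k)^(1/3)) + C2*exp(2^(1/3)*c*(-1 + sqrt(3)*I)*(1/k)^(1/3)/2) + C3*exp(-2^(1/3)*c*(1 + sqrt(3)*I)*(1/k)^(1/3)/2)


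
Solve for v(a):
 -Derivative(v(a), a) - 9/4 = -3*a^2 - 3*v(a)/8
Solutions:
 v(a) = C1*exp(3*a/8) - 8*a^2 - 128*a/3 - 970/9


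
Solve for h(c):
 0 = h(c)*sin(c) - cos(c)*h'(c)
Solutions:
 h(c) = C1/cos(c)


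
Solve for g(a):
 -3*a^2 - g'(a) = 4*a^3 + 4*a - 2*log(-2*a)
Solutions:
 g(a) = C1 - a^4 - a^3 - 2*a^2 + 2*a*log(-a) + 2*a*(-1 + log(2))


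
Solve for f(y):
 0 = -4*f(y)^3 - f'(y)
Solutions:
 f(y) = -sqrt(2)*sqrt(-1/(C1 - 4*y))/2
 f(y) = sqrt(2)*sqrt(-1/(C1 - 4*y))/2


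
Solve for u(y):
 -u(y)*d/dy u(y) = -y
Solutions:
 u(y) = -sqrt(C1 + y^2)
 u(y) = sqrt(C1 + y^2)


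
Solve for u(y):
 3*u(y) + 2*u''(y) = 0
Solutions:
 u(y) = C1*sin(sqrt(6)*y/2) + C2*cos(sqrt(6)*y/2)


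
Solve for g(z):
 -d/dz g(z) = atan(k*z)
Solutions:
 g(z) = C1 - Piecewise((z*atan(k*z) - log(k^2*z^2 + 1)/(2*k), Ne(k, 0)), (0, True))


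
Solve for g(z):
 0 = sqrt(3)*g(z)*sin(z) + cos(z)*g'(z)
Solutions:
 g(z) = C1*cos(z)^(sqrt(3))


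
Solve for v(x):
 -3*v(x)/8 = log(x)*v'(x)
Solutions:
 v(x) = C1*exp(-3*li(x)/8)


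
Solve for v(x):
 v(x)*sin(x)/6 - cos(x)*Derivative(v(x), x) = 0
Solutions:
 v(x) = C1/cos(x)^(1/6)


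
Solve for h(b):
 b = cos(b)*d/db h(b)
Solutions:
 h(b) = C1 + Integral(b/cos(b), b)


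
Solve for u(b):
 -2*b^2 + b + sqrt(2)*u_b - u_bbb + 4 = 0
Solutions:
 u(b) = C1 + C2*exp(-2^(1/4)*b) + C3*exp(2^(1/4)*b) + sqrt(2)*b^3/3 - sqrt(2)*b^2/4 - 2*sqrt(2)*b + 2*b


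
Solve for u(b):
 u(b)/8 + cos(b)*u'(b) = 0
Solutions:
 u(b) = C1*(sin(b) - 1)^(1/16)/(sin(b) + 1)^(1/16)


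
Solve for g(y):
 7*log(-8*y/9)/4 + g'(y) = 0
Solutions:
 g(y) = C1 - 7*y*log(-y)/4 + 7*y*(-3*log(2) + 1 + 2*log(3))/4


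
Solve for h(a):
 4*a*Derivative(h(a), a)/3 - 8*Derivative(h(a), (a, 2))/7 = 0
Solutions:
 h(a) = C1 + C2*erfi(sqrt(21)*a/6)


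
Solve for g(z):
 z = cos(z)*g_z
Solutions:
 g(z) = C1 + Integral(z/cos(z), z)


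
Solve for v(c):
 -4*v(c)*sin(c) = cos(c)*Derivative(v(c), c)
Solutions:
 v(c) = C1*cos(c)^4


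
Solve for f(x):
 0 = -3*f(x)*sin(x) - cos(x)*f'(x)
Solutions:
 f(x) = C1*cos(x)^3


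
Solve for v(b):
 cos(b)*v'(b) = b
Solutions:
 v(b) = C1 + Integral(b/cos(b), b)


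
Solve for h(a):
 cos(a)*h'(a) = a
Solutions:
 h(a) = C1 + Integral(a/cos(a), a)


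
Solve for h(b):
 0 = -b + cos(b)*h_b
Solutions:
 h(b) = C1 + Integral(b/cos(b), b)


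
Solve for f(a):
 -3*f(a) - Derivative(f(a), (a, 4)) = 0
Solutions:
 f(a) = (C1*sin(sqrt(2)*3^(1/4)*a/2) + C2*cos(sqrt(2)*3^(1/4)*a/2))*exp(-sqrt(2)*3^(1/4)*a/2) + (C3*sin(sqrt(2)*3^(1/4)*a/2) + C4*cos(sqrt(2)*3^(1/4)*a/2))*exp(sqrt(2)*3^(1/4)*a/2)


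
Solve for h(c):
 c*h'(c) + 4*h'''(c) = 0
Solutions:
 h(c) = C1 + Integral(C2*airyai(-2^(1/3)*c/2) + C3*airybi(-2^(1/3)*c/2), c)


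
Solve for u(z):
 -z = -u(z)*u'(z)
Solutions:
 u(z) = -sqrt(C1 + z^2)
 u(z) = sqrt(C1 + z^2)


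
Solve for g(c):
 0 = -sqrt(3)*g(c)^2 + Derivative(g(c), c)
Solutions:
 g(c) = -1/(C1 + sqrt(3)*c)


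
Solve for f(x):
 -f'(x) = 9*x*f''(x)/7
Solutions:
 f(x) = C1 + C2*x^(2/9)


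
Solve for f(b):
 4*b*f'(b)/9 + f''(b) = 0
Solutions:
 f(b) = C1 + C2*erf(sqrt(2)*b/3)


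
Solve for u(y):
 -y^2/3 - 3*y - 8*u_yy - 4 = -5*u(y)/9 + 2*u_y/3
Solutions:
 u(y) = C1*exp(y*(-1 + sqrt(41))/24) + C2*exp(-y*(1 + sqrt(41))/24) + 3*y^2/5 + 171*y/25 + 4086/125


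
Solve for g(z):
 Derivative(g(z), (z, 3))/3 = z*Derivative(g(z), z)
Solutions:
 g(z) = C1 + Integral(C2*airyai(3^(1/3)*z) + C3*airybi(3^(1/3)*z), z)


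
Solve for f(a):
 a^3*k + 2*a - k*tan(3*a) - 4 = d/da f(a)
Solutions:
 f(a) = C1 + a^4*k/4 + a^2 - 4*a + k*log(cos(3*a))/3


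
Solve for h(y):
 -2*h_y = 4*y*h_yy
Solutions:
 h(y) = C1 + C2*sqrt(y)


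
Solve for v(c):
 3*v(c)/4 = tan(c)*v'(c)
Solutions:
 v(c) = C1*sin(c)^(3/4)


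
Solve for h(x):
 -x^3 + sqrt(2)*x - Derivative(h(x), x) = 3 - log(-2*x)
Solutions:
 h(x) = C1 - x^4/4 + sqrt(2)*x^2/2 + x*log(-x) + x*(-4 + log(2))


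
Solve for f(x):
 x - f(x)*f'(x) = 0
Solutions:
 f(x) = -sqrt(C1 + x^2)
 f(x) = sqrt(C1 + x^2)


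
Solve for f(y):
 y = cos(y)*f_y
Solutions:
 f(y) = C1 + Integral(y/cos(y), y)


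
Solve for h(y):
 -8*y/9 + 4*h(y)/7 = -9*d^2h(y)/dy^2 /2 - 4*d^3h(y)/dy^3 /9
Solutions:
 h(y) = C1*exp(y*(-378 + 1701*21^(1/3)/(16*sqrt(30874) + 15565)^(1/3) + 21^(2/3)*(16*sqrt(30874) + 15565)^(1/3))/112)*sin(3*3^(1/6)*7^(1/3)*y*(-7^(1/3)*(16*sqrt(30874) + 15565)^(1/3) + 567*3^(2/3)/(16*sqrt(30874) + 15565)^(1/3))/112) + C2*exp(y*(-378 + 1701*21^(1/3)/(16*sqrt(30874) + 15565)^(1/3) + 21^(2/3)*(16*sqrt(30874) + 15565)^(1/3))/112)*cos(3*3^(1/6)*7^(1/3)*y*(-7^(1/3)*(16*sqrt(30874) + 15565)^(1/3) + 567*3^(2/3)/(16*sqrt(30874) + 15565)^(1/3))/112) + C3*exp(-y*(1701*21^(1/3)/(16*sqrt(30874) + 15565)^(1/3) + 189 + 21^(2/3)*(16*sqrt(30874) + 15565)^(1/3))/56) + 14*y/9


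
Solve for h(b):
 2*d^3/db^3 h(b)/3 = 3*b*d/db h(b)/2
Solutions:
 h(b) = C1 + Integral(C2*airyai(2^(1/3)*3^(2/3)*b/2) + C3*airybi(2^(1/3)*3^(2/3)*b/2), b)


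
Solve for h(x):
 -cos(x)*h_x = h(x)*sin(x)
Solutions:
 h(x) = C1*cos(x)


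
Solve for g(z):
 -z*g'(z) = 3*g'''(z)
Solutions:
 g(z) = C1 + Integral(C2*airyai(-3^(2/3)*z/3) + C3*airybi(-3^(2/3)*z/3), z)


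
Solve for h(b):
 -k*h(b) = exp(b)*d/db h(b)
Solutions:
 h(b) = C1*exp(k*exp(-b))


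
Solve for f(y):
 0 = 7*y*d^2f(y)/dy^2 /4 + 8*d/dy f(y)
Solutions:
 f(y) = C1 + C2/y^(25/7)


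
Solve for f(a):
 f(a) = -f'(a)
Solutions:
 f(a) = C1*exp(-a)


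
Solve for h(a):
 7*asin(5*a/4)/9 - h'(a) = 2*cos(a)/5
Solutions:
 h(a) = C1 + 7*a*asin(5*a/4)/9 + 7*sqrt(16 - 25*a^2)/45 - 2*sin(a)/5


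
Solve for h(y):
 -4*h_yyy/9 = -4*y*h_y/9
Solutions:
 h(y) = C1 + Integral(C2*airyai(y) + C3*airybi(y), y)


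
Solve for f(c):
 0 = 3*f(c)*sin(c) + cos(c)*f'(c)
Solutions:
 f(c) = C1*cos(c)^3


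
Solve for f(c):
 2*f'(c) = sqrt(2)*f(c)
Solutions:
 f(c) = C1*exp(sqrt(2)*c/2)


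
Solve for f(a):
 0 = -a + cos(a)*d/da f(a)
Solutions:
 f(a) = C1 + Integral(a/cos(a), a)


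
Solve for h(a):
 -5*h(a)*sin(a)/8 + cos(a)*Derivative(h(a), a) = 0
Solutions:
 h(a) = C1/cos(a)^(5/8)


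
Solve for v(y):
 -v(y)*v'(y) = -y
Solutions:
 v(y) = -sqrt(C1 + y^2)
 v(y) = sqrt(C1 + y^2)


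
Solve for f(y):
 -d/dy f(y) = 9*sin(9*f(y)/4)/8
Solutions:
 9*y/8 + 2*log(cos(9*f(y)/4) - 1)/9 - 2*log(cos(9*f(y)/4) + 1)/9 = C1


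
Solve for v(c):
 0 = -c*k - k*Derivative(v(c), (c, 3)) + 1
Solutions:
 v(c) = C1 + C2*c + C3*c^2 - c^4/24 + c^3/(6*k)


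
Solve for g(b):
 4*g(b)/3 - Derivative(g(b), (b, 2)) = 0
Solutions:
 g(b) = C1*exp(-2*sqrt(3)*b/3) + C2*exp(2*sqrt(3)*b/3)


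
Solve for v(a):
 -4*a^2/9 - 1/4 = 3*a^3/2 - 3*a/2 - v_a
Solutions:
 v(a) = C1 + 3*a^4/8 + 4*a^3/27 - 3*a^2/4 + a/4


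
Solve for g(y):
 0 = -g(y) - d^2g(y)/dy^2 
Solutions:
 g(y) = C1*sin(y) + C2*cos(y)


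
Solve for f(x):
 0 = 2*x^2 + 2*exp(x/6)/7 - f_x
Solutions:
 f(x) = C1 + 2*x^3/3 + 12*exp(x/6)/7


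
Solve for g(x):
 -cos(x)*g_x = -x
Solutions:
 g(x) = C1 + Integral(x/cos(x), x)


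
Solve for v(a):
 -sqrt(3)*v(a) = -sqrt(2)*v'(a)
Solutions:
 v(a) = C1*exp(sqrt(6)*a/2)


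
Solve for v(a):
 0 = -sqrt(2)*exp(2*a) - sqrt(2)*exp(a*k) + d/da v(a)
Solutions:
 v(a) = C1 + sqrt(2)*exp(2*a)/2 + sqrt(2)*exp(a*k)/k


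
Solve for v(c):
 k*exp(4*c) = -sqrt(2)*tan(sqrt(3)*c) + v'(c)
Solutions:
 v(c) = C1 + k*exp(4*c)/4 - sqrt(6)*log(cos(sqrt(3)*c))/3


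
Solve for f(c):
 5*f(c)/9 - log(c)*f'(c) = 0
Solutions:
 f(c) = C1*exp(5*li(c)/9)


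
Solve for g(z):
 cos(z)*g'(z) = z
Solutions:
 g(z) = C1 + Integral(z/cos(z), z)


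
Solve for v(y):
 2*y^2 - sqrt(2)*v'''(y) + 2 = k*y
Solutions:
 v(y) = C1 + C2*y + C3*y^2 - sqrt(2)*k*y^4/48 + sqrt(2)*y^5/60 + sqrt(2)*y^3/6


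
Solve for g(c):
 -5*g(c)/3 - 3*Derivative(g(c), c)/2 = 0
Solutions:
 g(c) = C1*exp(-10*c/9)


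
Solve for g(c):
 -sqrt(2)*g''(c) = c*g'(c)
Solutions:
 g(c) = C1 + C2*erf(2^(1/4)*c/2)


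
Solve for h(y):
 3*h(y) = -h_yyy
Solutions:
 h(y) = C3*exp(-3^(1/3)*y) + (C1*sin(3^(5/6)*y/2) + C2*cos(3^(5/6)*y/2))*exp(3^(1/3)*y/2)


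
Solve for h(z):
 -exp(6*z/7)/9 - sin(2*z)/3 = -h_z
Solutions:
 h(z) = C1 + 7*exp(6*z/7)/54 - cos(2*z)/6


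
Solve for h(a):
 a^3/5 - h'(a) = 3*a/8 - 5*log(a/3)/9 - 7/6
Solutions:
 h(a) = C1 + a^4/20 - 3*a^2/16 + 5*a*log(a)/9 - 5*a*log(3)/9 + 11*a/18


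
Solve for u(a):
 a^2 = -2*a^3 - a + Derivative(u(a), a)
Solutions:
 u(a) = C1 + a^4/2 + a^3/3 + a^2/2


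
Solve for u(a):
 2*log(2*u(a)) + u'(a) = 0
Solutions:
 Integral(1/(log(_y) + log(2)), (_y, u(a)))/2 = C1 - a


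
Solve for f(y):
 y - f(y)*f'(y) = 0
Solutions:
 f(y) = -sqrt(C1 + y^2)
 f(y) = sqrt(C1 + y^2)


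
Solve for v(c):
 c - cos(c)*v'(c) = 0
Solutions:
 v(c) = C1 + Integral(c/cos(c), c)


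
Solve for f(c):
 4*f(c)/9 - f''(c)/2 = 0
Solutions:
 f(c) = C1*exp(-2*sqrt(2)*c/3) + C2*exp(2*sqrt(2)*c/3)


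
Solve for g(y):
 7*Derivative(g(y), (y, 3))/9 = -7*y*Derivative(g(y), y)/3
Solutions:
 g(y) = C1 + Integral(C2*airyai(-3^(1/3)*y) + C3*airybi(-3^(1/3)*y), y)


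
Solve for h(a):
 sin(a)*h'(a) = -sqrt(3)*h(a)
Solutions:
 h(a) = C1*(cos(a) + 1)^(sqrt(3)/2)/(cos(a) - 1)^(sqrt(3)/2)


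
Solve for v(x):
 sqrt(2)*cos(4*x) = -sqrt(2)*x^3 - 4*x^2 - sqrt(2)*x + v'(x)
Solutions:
 v(x) = C1 + sqrt(2)*x^4/4 + 4*x^3/3 + sqrt(2)*x^2/2 + sqrt(2)*sin(4*x)/4


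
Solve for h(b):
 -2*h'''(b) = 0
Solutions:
 h(b) = C1 + C2*b + C3*b^2


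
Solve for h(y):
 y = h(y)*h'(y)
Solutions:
 h(y) = -sqrt(C1 + y^2)
 h(y) = sqrt(C1 + y^2)


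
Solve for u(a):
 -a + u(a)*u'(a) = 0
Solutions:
 u(a) = -sqrt(C1 + a^2)
 u(a) = sqrt(C1 + a^2)


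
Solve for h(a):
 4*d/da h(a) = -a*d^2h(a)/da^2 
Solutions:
 h(a) = C1 + C2/a^3


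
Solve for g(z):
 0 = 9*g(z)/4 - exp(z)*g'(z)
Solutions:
 g(z) = C1*exp(-9*exp(-z)/4)


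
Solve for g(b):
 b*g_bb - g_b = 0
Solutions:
 g(b) = C1 + C2*b^2


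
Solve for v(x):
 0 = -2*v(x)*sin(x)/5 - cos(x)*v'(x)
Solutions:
 v(x) = C1*cos(x)^(2/5)


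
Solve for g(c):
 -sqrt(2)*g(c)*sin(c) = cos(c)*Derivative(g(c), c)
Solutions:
 g(c) = C1*cos(c)^(sqrt(2))


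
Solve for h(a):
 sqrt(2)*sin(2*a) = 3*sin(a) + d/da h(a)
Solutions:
 h(a) = C1 + sqrt(2)*sin(a)^2 + 3*cos(a)


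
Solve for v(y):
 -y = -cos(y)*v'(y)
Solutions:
 v(y) = C1 + Integral(y/cos(y), y)


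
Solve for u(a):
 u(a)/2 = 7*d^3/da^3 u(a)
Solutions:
 u(a) = C3*exp(14^(2/3)*a/14) + (C1*sin(14^(2/3)*sqrt(3)*a/28) + C2*cos(14^(2/3)*sqrt(3)*a/28))*exp(-14^(2/3)*a/28)


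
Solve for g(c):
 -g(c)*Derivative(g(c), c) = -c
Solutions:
 g(c) = -sqrt(C1 + c^2)
 g(c) = sqrt(C1 + c^2)


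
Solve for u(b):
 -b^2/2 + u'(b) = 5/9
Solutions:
 u(b) = C1 + b^3/6 + 5*b/9


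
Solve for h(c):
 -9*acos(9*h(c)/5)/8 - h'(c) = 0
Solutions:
 Integral(1/acos(9*_y/5), (_y, h(c))) = C1 - 9*c/8


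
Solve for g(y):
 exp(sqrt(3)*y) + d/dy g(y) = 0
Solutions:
 g(y) = C1 - sqrt(3)*exp(sqrt(3)*y)/3


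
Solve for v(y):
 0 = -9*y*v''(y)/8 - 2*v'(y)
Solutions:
 v(y) = C1 + C2/y^(7/9)


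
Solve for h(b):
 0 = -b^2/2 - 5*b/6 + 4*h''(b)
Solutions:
 h(b) = C1 + C2*b + b^4/96 + 5*b^3/144
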